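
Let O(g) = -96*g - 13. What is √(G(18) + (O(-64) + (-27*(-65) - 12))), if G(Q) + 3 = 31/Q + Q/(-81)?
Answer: √31490/2 ≈ 88.727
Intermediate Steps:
O(g) = -13 - 96*g
G(Q) = -3 + 31/Q - Q/81 (G(Q) = -3 + (31/Q + Q/(-81)) = -3 + (31/Q + Q*(-1/81)) = -3 + (31/Q - Q/81) = -3 + 31/Q - Q/81)
√(G(18) + (O(-64) + (-27*(-65) - 12))) = √((-3 + 31/18 - 1/81*18) + ((-13 - 96*(-64)) + (-27*(-65) - 12))) = √((-3 + 31*(1/18) - 2/9) + ((-13 + 6144) + (1755 - 12))) = √((-3 + 31/18 - 2/9) + (6131 + 1743)) = √(-3/2 + 7874) = √(15745/2) = √31490/2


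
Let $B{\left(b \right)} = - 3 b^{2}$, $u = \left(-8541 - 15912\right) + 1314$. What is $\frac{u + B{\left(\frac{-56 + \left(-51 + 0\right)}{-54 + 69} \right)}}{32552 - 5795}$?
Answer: $- \frac{1746874}{2006775} \approx -0.87049$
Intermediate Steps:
$u = -23139$ ($u = -24453 + 1314 = -23139$)
$\frac{u + B{\left(\frac{-56 + \left(-51 + 0\right)}{-54 + 69} \right)}}{32552 - 5795} = \frac{-23139 - 3 \left(\frac{-56 + \left(-51 + 0\right)}{-54 + 69}\right)^{2}}{32552 - 5795} = \frac{-23139 - 3 \left(\frac{-56 - 51}{15}\right)^{2}}{26757} = \left(-23139 - 3 \left(\left(-107\right) \frac{1}{15}\right)^{2}\right) \frac{1}{26757} = \left(-23139 - 3 \left(- \frac{107}{15}\right)^{2}\right) \frac{1}{26757} = \left(-23139 - \frac{11449}{75}\right) \frac{1}{26757} = \left(- \frac{1746874}{75}\right) \frac{1}{26757} = - \frac{1746874}{2006775}$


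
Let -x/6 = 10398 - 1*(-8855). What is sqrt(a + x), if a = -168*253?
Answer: 3*I*sqrt(17558) ≈ 397.52*I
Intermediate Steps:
x = -115518 (x = -6*(10398 - 1*(-8855)) = -6*(10398 + 8855) = -6*19253 = -115518)
a = -42504
sqrt(a + x) = sqrt(-42504 - 115518) = sqrt(-158022) = 3*I*sqrt(17558)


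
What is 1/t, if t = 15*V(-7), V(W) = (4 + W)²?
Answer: 1/135 ≈ 0.0074074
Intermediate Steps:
t = 135 (t = 15*(4 - 7)² = 15*(-3)² = 15*9 = 135)
1/t = 1/135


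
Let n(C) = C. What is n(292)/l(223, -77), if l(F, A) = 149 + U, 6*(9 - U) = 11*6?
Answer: 292/147 ≈ 1.9864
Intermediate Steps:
U = -2 (U = 9 - 11*6/6 = 9 - ⅙*66 = 9 - 11 = -2)
l(F, A) = 147 (l(F, A) = 149 - 2 = 147)
n(292)/l(223, -77) = 292/147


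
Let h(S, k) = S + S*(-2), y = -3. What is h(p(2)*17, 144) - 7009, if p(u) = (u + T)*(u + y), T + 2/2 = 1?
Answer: -6975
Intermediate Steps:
T = 0 (T = -1 + 1 = 0)
p(u) = u*(-3 + u) (p(u) = (u + 0)*(u - 3) = u*(-3 + u))
h(S, k) = -S (h(S, k) = S - 2*S = -S)
h(p(2)*17, 144) - 7009 = -2*(-3 + 2)*17 - 7009 = -2*(-1)*17 - 7009 = -(-2)*17 - 7009 = -1*(-34) - 7009 = 34 - 7009 = -6975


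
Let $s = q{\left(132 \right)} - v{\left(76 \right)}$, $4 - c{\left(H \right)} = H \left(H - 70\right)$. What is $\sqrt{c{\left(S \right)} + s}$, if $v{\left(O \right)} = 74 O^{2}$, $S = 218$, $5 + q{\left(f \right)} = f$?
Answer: $i \sqrt{459557} \approx 677.91 i$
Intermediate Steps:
$q{\left(f \right)} = -5 + f$
$c{\left(H \right)} = 4 - H \left(-70 + H\right)$ ($c{\left(H \right)} = 4 - H \left(H - 70\right) = 4 - H \left(-70 + H\right)$)
$s = -427297$ ($s = \left(-5 + 132\right) - 74 \cdot 76^{2} = 127 - 74 \cdot 5776 = 127 - 427424 = -427297$)
$\sqrt{c{\left(S \right)} + s} = \sqrt{\left(4 - 218^{2} + 70 \cdot 218\right) - 427297} = \sqrt{\left(4 - 47524 + 15260\right) - 427297} = \sqrt{-32260 - 427297} = \sqrt{-459557} = i \sqrt{459557}$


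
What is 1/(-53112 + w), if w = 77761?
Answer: 1/24649 ≈ 4.0570e-5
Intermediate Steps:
1/(-53112 + w) = 1/(-53112 + 77761) = 1/24649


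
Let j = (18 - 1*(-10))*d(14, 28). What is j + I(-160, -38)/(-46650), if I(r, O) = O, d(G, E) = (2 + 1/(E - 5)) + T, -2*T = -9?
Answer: 98291987/536475 ≈ 183.22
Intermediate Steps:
T = 9/2 (T = -½*(-9) = 9/2 ≈ 4.5000)
d(G, E) = 13/2 + 1/(-5 + E) (d(G, E) = (2 + 1/(E - 5)) + 9/2 = (2 + 1/(-5 + E)) + 9/2 = 13/2 + 1/(-5 + E))
j = 4214/23 (j = (18 - 1*(-10))*((-63 + 13*28)/(2*(-5 + 28))) = (18 + 10)*((½)*(-63 + 364)/23) = 28*((½)*(1/23)*301) = 28*(301/46) = 4214/23 ≈ 183.22)
j + I(-160, -38)/(-46650) = 4214/23 - 38/(-46650) = 4214/23 - 38*(-1/46650) = 4214/23 + 19/23325 = 98291987/536475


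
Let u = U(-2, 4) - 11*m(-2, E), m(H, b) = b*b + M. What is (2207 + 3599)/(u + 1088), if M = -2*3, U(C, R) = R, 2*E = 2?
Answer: 5806/1147 ≈ 5.0619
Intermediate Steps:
E = 1 (E = (½)*2 = 1)
M = -6
m(H, b) = -6 + b² (m(H, b) = b*b - 6 = b² - 6 = -6 + b²)
u = 59 (u = 4 - 11*(-6 + 1²) = 4 - 11*(-6 + 1) = 4 - 11*(-5) = 4 + 55 = 59)
(2207 + 3599)/(u + 1088) = (2207 + 3599)/(59 + 1088) = 5806/1147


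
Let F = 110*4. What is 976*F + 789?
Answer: 430229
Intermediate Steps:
F = 440
976*F + 789 = 976*440 + 789 = 429440 + 789 = 430229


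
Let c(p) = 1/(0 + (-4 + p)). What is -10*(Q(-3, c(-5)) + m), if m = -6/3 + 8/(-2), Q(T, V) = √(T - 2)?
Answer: 60 - 10*I*√5 ≈ 60.0 - 22.361*I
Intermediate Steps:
c(p) = 1/(-4 + p)
Q(T, V) = √(-2 + T)
m = -6 (m = -6*⅓ + 8*(-½) = -2 - 4 = -6)
-10*(Q(-3, c(-5)) + m) = -10*(√(-2 - 3) - 6) = -10*(√(-5) - 6) = -10*(I*√5 - 6) = -10*(-6 + I*√5) = -(-60 + 10*I*√5) = 60 - 10*I*√5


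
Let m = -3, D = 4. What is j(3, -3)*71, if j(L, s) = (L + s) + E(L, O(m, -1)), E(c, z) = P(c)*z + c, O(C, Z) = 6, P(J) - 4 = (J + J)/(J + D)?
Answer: 15975/7 ≈ 2282.1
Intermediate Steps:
P(J) = 4 + 2*J/(4 + J) (P(J) = 4 + (J + J)/(J + 4) = 4 + (2*J)/(4 + J) = 4 + 2*J/(4 + J))
E(c, z) = c + 2*z*(8 + 3*c)/(4 + c) (E(c, z) = (2*(8 + 3*c)/(4 + c))*z + c = 2*z*(8 + 3*c)/(4 + c) + c = c + 2*z*(8 + 3*c)/(4 + c))
j(L, s) = L + s + (96 + 36*L + L*(4 + L))/(4 + L) (j(L, s) = (L + s) + (L*(4 + L) + 2*6*(8 + 3*L))/(4 + L) = (L + s) + (L*(4 + L) + (96 + 36*L))/(4 + L) = (L + s) + (96 + 36*L + L*(4 + L))/(4 + L) = L + s + (96 + 36*L + L*(4 + L))/(4 + L))
j(3, -3)*71 = ((96 + 36*3 + (4 + 3)*(-3 + 2*3))/(4 + 3))*71 = ((96 + 108 + 7*(-3 + 6))/7)*71 = ((96 + 108 + 7*3)/7)*71 = ((96 + 108 + 21)/7)*71 = ((⅐)*225)*71 = (225/7)*71 = 15975/7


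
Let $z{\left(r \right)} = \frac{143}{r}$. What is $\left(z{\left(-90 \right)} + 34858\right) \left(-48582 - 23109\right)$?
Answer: $- \frac{74966729069}{30} \approx -2.4989 \cdot 10^{9}$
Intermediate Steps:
$\left(z{\left(-90 \right)} + 34858\right) \left(-48582 - 23109\right) = \left(\frac{143}{-90} + 34858\right) \left(-48582 - 23109\right) = \left(143 \left(- \frac{1}{90}\right) + 34858\right) \left(-48582 - 23109\right) = \left(- \frac{143}{90} + 34858\right) \left(-48582 - 23109\right) = \frac{3137077}{90} \left(-71691\right) = - \frac{74966729069}{30}$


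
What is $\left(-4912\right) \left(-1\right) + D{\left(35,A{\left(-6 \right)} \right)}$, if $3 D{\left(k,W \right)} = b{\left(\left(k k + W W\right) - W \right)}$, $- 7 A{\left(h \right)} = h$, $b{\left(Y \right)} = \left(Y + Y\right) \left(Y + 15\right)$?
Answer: $\frac{7328169788}{7203} \approx 1.0174 \cdot 10^{6}$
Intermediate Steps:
$b{\left(Y \right)} = 2 Y \left(15 + Y\right)$
$A{\left(h \right)} = - \frac{h}{7}$
$D{\left(k,W \right)} = \frac{2 \left(W^{2} + k^{2} - W\right) \left(15 + W^{2} + k^{2} - W\right)}{3}$ ($D{\left(k,W \right)} = \frac{2 \left(\left(k k + W W\right) - W\right) \left(15 - \left(W - W W - k k\right)\right)}{3} = \frac{2 \left(\left(k^{2} + W^{2}\right) - W\right) \left(15 - \left(W - W^{2} - k^{2}\right)\right)}{3} = \frac{2 \left(\left(W^{2} + k^{2}\right) - W\right) \left(15 - \left(W - W^{2} - k^{2}\right)\right)}{3} = \frac{2 \left(W^{2} + k^{2} - W\right) \left(15 + \left(W^{2} + k^{2} - W\right)\right)}{3} = \frac{2 \left(W^{2} + k^{2} - W\right) \left(15 + W^{2} + k^{2} - W\right)}{3}$)
$\left(-4912\right) \left(-1\right) + D{\left(35,A{\left(-6 \right)} \right)} = \left(-4912\right) \left(-1\right) + \frac{2 \left(\left(\left(- \frac{1}{7}\right) \left(-6\right)\right)^{2} + 35^{2} - \left(- \frac{1}{7}\right) \left(-6\right)\right) \left(15 + \left(\left(- \frac{1}{7}\right) \left(-6\right)\right)^{2} + 35^{2} - \left(- \frac{1}{7}\right) \left(-6\right)\right)}{3} = 4912 + \frac{2 \left(\left(\frac{6}{7}\right)^{2} + 1225 - \frac{6}{7}\right) \left(15 + \left(\frac{6}{7}\right)^{2} + 1225 - \frac{6}{7}\right)}{3} = 4912 + \frac{2 \left(\frac{36}{49} + 1225 - \frac{6}{7}\right) \left(15 + \frac{36}{49} + 1225 - \frac{6}{7}\right)}{3} = 4912 + \frac{2}{3} \cdot \frac{60019}{49} \cdot \frac{60754}{49} = 4912 + \frac{7292788652}{7203} = \frac{7328169788}{7203}$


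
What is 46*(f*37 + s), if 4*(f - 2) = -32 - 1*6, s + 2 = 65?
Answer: -9867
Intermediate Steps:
s = 63 (s = -2 + 65 = 63)
f = -15/2 (f = 2 + (-32 - 1*6)/4 = 2 + (-32 - 6)/4 = 2 + (¼)*(-38) = 2 - 19/2 = -15/2 ≈ -7.5000)
46*(f*37 + s) = 46*(-15/2*37 + 63) = 46*(-555/2 + 63) = 46*(-429/2) = -9867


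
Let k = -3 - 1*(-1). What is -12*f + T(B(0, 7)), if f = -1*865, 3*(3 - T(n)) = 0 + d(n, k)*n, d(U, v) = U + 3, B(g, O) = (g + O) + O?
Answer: 30911/3 ≈ 10304.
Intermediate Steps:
B(g, O) = g + 2*O (B(g, O) = (O + g) + O = g + 2*O)
k = -2 (k = -3 + 1 = -2)
d(U, v) = 3 + U
T(n) = 3 - n*(3 + n)/3 (T(n) = 3 - (0 + (3 + n)*n)/3 = 3 - (0 + n*(3 + n))/3 = 3 - n*(3 + n)/3)
f = -865
-12*f + T(B(0, 7)) = -12*(-865) + (3 - (0 + 2*7)*(3 + (0 + 2*7))/3) = 10380 + (3 - (0 + 14)*(3 + (0 + 14))/3) = 10380 + (3 - ⅓*14*(3 + 14)) = 10380 + (3 - ⅓*14*17) = 10380 + (3 - 238/3) = 10380 - 229/3 = 30911/3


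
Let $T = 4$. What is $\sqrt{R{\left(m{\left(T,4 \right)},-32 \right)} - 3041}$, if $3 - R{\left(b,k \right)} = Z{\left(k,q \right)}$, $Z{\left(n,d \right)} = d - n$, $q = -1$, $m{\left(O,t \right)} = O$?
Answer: $3 i \sqrt{341} \approx 55.399 i$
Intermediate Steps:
$R{\left(b,k \right)} = 4 + k$ ($R{\left(b,k \right)} = 3 - \left(-1 - k\right) = 3 + \left(1 + k\right) = 4 + k$)
$\sqrt{R{\left(m{\left(T,4 \right)},-32 \right)} - 3041} = \sqrt{\left(4 - 32\right) - 3041} = \sqrt{-28 - 3041} = \sqrt{-3069} = 3 i \sqrt{341}$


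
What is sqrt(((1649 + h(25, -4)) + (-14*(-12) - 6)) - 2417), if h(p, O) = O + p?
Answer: 3*I*sqrt(65) ≈ 24.187*I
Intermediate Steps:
sqrt(((1649 + h(25, -4)) + (-14*(-12) - 6)) - 2417) = sqrt(((1649 + (-4 + 25)) + (-14*(-12) - 6)) - 2417) = sqrt(((1649 + 21) + (168 - 6)) - 2417) = sqrt((1670 + 162) - 2417) = sqrt(1832 - 2417) = sqrt(-585) = 3*I*sqrt(65)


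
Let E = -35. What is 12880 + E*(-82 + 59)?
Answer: 13685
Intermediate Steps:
12880 + E*(-82 + 59) = 12880 - 35*(-82 + 59) = 12880 - 35*(-23) = 12880 + 805 = 13685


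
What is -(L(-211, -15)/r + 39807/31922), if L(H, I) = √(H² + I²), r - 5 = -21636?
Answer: -39807/31922 + √44746/21631 ≈ -1.2372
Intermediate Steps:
r = -21631 (r = 5 - 21636 = -21631)
-(L(-211, -15)/r + 39807/31922) = -(√((-211)² + (-15)²)/(-21631) + 39807/31922) = -(√(44521 + 225)*(-1/21631) + 39807*(1/31922)) = -(√44746*(-1/21631) + 39807/31922) = -(-√44746/21631 + 39807/31922) = -(39807/31922 - √44746/21631) = -39807/31922 + √44746/21631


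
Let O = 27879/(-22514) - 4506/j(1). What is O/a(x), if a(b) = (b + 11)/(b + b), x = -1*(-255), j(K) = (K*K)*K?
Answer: -25876370565/2994362 ≈ -8641.7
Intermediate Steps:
j(K) = K³ (j(K) = K²*K = K³)
x = 255
O = -101475963/22514 (O = 27879/(-22514) - 4506/(1³) = 27879*(-1/22514) - 4506/1 = -27879/22514 - 4506*1 = -27879/22514 - 4506 = -101475963/22514 ≈ -4507.2)
a(b) = (11 + b)/(2*b) (a(b) = (11 + b)/((2*b)) = (11 + b)*(1/(2*b)) = (11 + b)/(2*b))
O/a(x) = -101475963*510/(11 + 255)/22514 = -101475963/(22514*((½)*(1/255)*266)) = -101475963/(22514*133/255) = -101475963/22514*255/133 = -25876370565/2994362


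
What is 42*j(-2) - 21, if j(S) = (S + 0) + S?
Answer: -189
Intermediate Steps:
j(S) = 2*S (j(S) = S + S = 2*S)
42*j(-2) - 21 = 42*(2*(-2)) - 21 = 42*(-4) - 21 = -168 - 21 = -189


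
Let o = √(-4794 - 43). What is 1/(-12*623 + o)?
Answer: -1068/7985059 - I*√4837/55895413 ≈ -0.00013375 - 1.2443e-6*I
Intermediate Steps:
o = I*√4837 (o = √(-4837) = I*√4837 ≈ 69.549*I)
1/(-12*623 + o) = 1/(-12*623 + I*√4837) = 1/(-7476 + I*√4837)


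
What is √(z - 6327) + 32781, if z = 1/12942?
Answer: 32781 + I*√117749239454/4314 ≈ 32781.0 + 79.542*I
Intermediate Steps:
z = 1/12942 ≈ 7.7268e-5
√(z - 6327) + 32781 = √(1/12942 - 6327) + 32781 = √(-81884033/12942) + 32781 = I*√117749239454/4314 + 32781 = 32781 + I*√117749239454/4314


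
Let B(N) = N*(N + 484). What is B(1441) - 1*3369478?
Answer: -595553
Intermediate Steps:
B(N) = N*(484 + N)
B(1441) - 1*3369478 = 1441*(484 + 1441) - 1*3369478 = 1441*1925 - 3369478 = 2773925 - 3369478 = -595553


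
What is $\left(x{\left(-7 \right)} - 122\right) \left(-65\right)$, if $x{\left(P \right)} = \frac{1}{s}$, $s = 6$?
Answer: $\frac{47515}{6} \approx 7919.2$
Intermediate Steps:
$x{\left(P \right)} = \frac{1}{6}$
$\left(x{\left(-7 \right)} - 122\right) \left(-65\right) = \left(\frac{1}{6} - 122\right) \left(-65\right) = \left(- \frac{731}{6}\right) \left(-65\right) = \frac{47515}{6}$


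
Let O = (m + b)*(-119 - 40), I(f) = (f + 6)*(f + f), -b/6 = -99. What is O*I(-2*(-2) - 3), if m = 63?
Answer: -1462482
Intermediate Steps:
b = 594 (b = -6*(-99) = 594)
I(f) = 2*f*(6 + f) (I(f) = (6 + f)*(2*f) = 2*f*(6 + f))
O = -104463 (O = (63 + 594)*(-119 - 40) = 657*(-159) = -104463)
O*I(-2*(-2) - 3) = -208926*(-2*(-2) - 3)*(6 + (-2*(-2) - 3)) = -208926*(4 - 3)*(6 + (4 - 3)) = -208926*(6 + 1) = -208926*7 = -104463*14 = -1462482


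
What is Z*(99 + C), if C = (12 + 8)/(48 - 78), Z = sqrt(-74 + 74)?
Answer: 0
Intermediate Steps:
Z = 0 (Z = sqrt(0) = 0)
C = -2/3 (C = 20/(-30) = 20*(-1/30) = -2/3 ≈ -0.66667)
Z*(99 + C) = 0*(99 - 2/3) = 0*(295/3) = 0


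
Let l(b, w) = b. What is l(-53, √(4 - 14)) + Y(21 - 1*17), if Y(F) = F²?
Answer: -37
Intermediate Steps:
l(-53, √(4 - 14)) + Y(21 - 1*17) = -53 + (21 - 1*17)² = -53 + (21 - 17)² = -53 + 4² = -53 + 16 = -37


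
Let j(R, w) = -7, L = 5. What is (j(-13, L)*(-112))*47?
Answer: 36848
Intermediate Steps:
(j(-13, L)*(-112))*47 = -7*(-112)*47 = 784*47 = 36848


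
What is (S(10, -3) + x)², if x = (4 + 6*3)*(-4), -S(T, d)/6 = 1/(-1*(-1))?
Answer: 8836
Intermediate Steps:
S(T, d) = -6 (S(T, d) = -6/((-1*(-1))) = -6/1 = -6*1 = -6)
x = -88 (x = (4 + 18)*(-4) = 22*(-4) = -88)
(S(10, -3) + x)² = (-6 - 88)² = (-94)² = 8836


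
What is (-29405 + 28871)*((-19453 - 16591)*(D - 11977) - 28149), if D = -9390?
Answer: -411246215466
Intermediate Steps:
(-29405 + 28871)*((-19453 - 16591)*(D - 11977) - 28149) = (-29405 + 28871)*((-19453 - 16591)*(-9390 - 11977) - 28149) = -534*(-36044*(-21367) - 28149) = -534*(770152148 - 28149) = -534*770123999 = -411246215466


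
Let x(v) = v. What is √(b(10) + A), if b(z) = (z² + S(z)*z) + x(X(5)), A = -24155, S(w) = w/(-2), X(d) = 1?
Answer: 2*I*√6026 ≈ 155.25*I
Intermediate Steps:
S(w) = -w/2 (S(w) = w*(-½) = -w/2)
b(z) = 1 + z²/2 (b(z) = (z² + (-z/2)*z) + 1 = (z² - z²/2) + 1 = z²/2 + 1 = 1 + z²/2)
√(b(10) + A) = √((1 + (½)*10²) - 24155) = √((1 + (½)*100) - 24155) = √((1 + 50) - 24155) = √(51 - 24155) = √(-24104) = 2*I*√6026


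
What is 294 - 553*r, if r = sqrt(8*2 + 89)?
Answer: 294 - 553*sqrt(105) ≈ -5372.6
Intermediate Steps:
r = sqrt(105) (r = sqrt(16 + 89) = sqrt(105) ≈ 10.247)
294 - 553*r = 294 - 553*sqrt(105)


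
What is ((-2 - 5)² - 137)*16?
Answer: -1408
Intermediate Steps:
((-2 - 5)² - 137)*16 = ((-7)² - 137)*16 = (49 - 137)*16 = -88*16 = -1408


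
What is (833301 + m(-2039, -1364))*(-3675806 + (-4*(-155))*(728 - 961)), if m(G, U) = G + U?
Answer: -3170431112868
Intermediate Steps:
(833301 + m(-2039, -1364))*(-3675806 + (-4*(-155))*(728 - 961)) = (833301 + (-2039 - 1364))*(-3675806 + (-4*(-155))*(728 - 961)) = (833301 - 3403)*(-3675806 + 620*(-233)) = 829898*(-3675806 - 144460) = 829898*(-3820266) = -3170431112868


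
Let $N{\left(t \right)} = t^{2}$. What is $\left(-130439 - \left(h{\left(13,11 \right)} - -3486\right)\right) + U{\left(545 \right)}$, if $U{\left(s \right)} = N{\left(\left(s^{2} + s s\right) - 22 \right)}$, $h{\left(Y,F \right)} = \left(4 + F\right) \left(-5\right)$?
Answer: $352869130934$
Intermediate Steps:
$h{\left(Y,F \right)} = -20 - 5 F$
$U{\left(s \right)} = \left(-22 + 2 s^{2}\right)^{2}$ ($U{\left(s \right)} = \left(\left(s^{2} + s s\right) - 22\right)^{2} = \left(\left(s^{2} + s^{2}\right) - 22\right)^{2} = \left(2 s^{2} - 22\right)^{2} = \left(-22 + 2 s^{2}\right)^{2}$)
$\left(-130439 - \left(h{\left(13,11 \right)} - -3486\right)\right) + U{\left(545 \right)} = \left(-130439 - \left(\left(-20 - 55\right) - -3486\right)\right) + 4 \left(-11 + 545^{2}\right)^{2} = \left(-130439 - \left(\left(-20 - 55\right) + 3486\right)\right) + 4 \left(-11 + 297025\right)^{2} = \left(-130439 - \left(-75 + 3486\right)\right) + 4 \cdot 297014^{2} = \left(-130439 - 3411\right) + 4 \cdot 88217316196 = \left(-130439 - 3411\right) + 352869264784 = -133850 + 352869264784 = 352869130934$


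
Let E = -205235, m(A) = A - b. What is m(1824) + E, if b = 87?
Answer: -203498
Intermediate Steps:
m(A) = -87 + A (m(A) = A - 1*87 = A - 87 = -87 + A)
m(1824) + E = (-87 + 1824) - 205235 = 1737 - 205235 = -203498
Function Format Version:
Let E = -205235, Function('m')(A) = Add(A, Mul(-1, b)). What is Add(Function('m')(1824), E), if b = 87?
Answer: -203498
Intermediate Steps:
Function('m')(A) = Add(-87, A) (Function('m')(A) = Add(A, Mul(-1, 87)) = Add(A, -87) = Add(-87, A))
Add(Function('m')(1824), E) = Add(Add(-87, 1824), -205235) = Add(1737, -205235) = -203498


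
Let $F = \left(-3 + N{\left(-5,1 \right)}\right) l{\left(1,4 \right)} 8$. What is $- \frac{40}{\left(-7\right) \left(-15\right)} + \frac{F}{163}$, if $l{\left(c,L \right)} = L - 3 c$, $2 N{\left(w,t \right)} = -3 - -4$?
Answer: $- \frac{1724}{3423} \approx -0.50365$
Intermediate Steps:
$N{\left(w,t \right)} = \frac{1}{2}$ ($N{\left(w,t \right)} = \frac{-3 - -4}{2} = \frac{-3 + 4}{2} = \frac{1}{2} \cdot 1 = \frac{1}{2}$)
$F = -20$ ($F = \left(-3 + \frac{1}{2}\right) \left(4 - 3\right) 8 = - \frac{5 \left(4 - 3\right)}{2} \cdot 8 = \left(- \frac{5}{2}\right) 1 \cdot 8 = \left(- \frac{5}{2}\right) 8 = -20$)
$- \frac{40}{\left(-7\right) \left(-15\right)} + \frac{F}{163} = - \frac{40}{\left(-7\right) \left(-15\right)} - \frac{20}{163} = - \frac{40}{105} - \frac{20}{163} = \left(-40\right) \frac{1}{105} - \frac{20}{163} = - \frac{8}{21} - \frac{20}{163} = - \frac{1724}{3423}$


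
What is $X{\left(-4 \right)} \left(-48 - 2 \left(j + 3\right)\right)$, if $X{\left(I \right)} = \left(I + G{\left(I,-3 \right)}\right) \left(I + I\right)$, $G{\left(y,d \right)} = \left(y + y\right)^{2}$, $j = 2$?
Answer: $27840$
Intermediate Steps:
$G{\left(y,d \right)} = 4 y^{2}$ ($G{\left(y,d \right)} = \left(2 y\right)^{2} = 4 y^{2}$)
$X{\left(I \right)} = 2 I \left(I + 4 I^{2}\right)$ ($X{\left(I \right)} = \left(I + 4 I^{2}\right) \left(I + I\right) = \left(I + 4 I^{2}\right) 2 I = 2 I \left(I + 4 I^{2}\right)$)
$X{\left(-4 \right)} \left(-48 - 2 \left(j + 3\right)\right) = \left(-4\right)^{2} \left(2 + 8 \left(-4\right)\right) \left(-48 - 2 \left(2 + 3\right)\right) = 16 \left(2 - 32\right) \left(-48 - 10\right) = 16 \left(-30\right) \left(-48 - 10\right) = \left(-480\right) \left(-58\right) = 27840$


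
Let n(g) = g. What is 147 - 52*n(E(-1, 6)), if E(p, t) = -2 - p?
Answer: 199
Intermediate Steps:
147 - 52*n(E(-1, 6)) = 147 - 52*(-2 - 1*(-1)) = 147 - 52*(-2 + 1) = 147 - 52*(-1) = 147 + 52 = 199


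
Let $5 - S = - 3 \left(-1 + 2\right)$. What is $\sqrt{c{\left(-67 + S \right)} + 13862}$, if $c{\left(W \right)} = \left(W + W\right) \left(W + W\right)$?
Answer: $\sqrt{27786} \approx 166.69$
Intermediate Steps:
$S = 8$ ($S = 5 - - 3 \left(-1 + 2\right) = 5 - \left(-3\right) 1 = 5 - -3 = 5 + 3 = 8$)
$c{\left(W \right)} = 4 W^{2}$ ($c{\left(W \right)} = 2 W 2 W = 4 W^{2}$)
$\sqrt{c{\left(-67 + S \right)} + 13862} = \sqrt{4 \left(-67 + 8\right)^{2} + 13862} = \sqrt{4 \left(-59\right)^{2} + 13862} = \sqrt{4 \cdot 3481 + 13862} = \sqrt{13924 + 13862} = \sqrt{27786}$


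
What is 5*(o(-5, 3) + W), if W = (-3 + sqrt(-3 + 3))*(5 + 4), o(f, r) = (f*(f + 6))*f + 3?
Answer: 5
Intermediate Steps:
o(f, r) = 3 + f**2*(6 + f) (o(f, r) = (f*(6 + f))*f + 3 = f**2*(6 + f) + 3 = 3 + f**2*(6 + f))
W = -27 (W = (-3 + sqrt(0))*9 = (-3 + 0)*9 = -3*9 = -27)
5*(o(-5, 3) + W) = 5*((3 + (-5)**3 + 6*(-5)**2) - 27) = 5*((3 - 125 + 6*25) - 27) = 5*((3 - 125 + 150) - 27) = 5*(28 - 27) = 5*1 = 5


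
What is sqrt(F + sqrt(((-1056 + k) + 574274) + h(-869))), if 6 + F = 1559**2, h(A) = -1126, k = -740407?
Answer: sqrt(2430475 + 7*I*sqrt(3435)) ≈ 1559.0 + 0.13*I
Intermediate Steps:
F = 2430475 (F = -6 + 1559**2 = -6 + 2430481 = 2430475)
sqrt(F + sqrt(((-1056 + k) + 574274) + h(-869))) = sqrt(2430475 + sqrt(((-1056 - 740407) + 574274) - 1126)) = sqrt(2430475 + sqrt((-741463 + 574274) - 1126)) = sqrt(2430475 + sqrt(-167189 - 1126)) = sqrt(2430475 + sqrt(-168315)) = sqrt(2430475 + 7*I*sqrt(3435))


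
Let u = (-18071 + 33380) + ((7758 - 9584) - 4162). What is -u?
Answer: -9321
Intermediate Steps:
u = 9321 (u = 15309 + (-1826 - 4162) = 15309 - 5988 = 9321)
-u = -1*9321 = -9321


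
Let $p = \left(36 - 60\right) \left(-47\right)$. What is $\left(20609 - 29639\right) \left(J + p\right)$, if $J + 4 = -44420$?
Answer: $390962880$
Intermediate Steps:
$J = -44424$ ($J = -4 - 44420 = -44424$)
$p = 1128$ ($p = \left(-24\right) \left(-47\right) = 1128$)
$\left(20609 - 29639\right) \left(J + p\right) = \left(20609 - 29639\right) \left(-44424 + 1128\right) = \left(-9030\right) \left(-43296\right) = 390962880$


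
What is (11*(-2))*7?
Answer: -154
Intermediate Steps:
(11*(-2))*7 = -22*7 = -154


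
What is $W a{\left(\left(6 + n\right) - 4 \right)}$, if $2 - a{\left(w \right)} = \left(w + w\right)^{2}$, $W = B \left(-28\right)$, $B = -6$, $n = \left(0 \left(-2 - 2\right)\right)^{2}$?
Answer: $-2352$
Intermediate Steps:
$n = 0$ ($n = \left(0 \left(-4\right)\right)^{2} = 0^{2} = 0$)
$W = 168$ ($W = \left(-6\right) \left(-28\right) = 168$)
$a{\left(w \right)} = 2 - 4 w^{2}$ ($a{\left(w \right)} = 2 - \left(w + w\right)^{2} = 2 - \left(2 w\right)^{2} = 2 - 4 w^{2}$)
$W a{\left(\left(6 + n\right) - 4 \right)} = 168 \left(2 - 4 \left(\left(6 + 0\right) - 4\right)^{2}\right) = 168 \left(2 - 4 \left(6 - 4\right)^{2}\right) = 168 \left(2 - 4 \cdot 2^{2}\right) = 168 \left(2 - 16\right) = 168 \left(-14\right) = -2352$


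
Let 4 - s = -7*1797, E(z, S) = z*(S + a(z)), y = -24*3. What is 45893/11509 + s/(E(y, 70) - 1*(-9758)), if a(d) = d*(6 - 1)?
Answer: 1550887481/352612742 ≈ 4.3983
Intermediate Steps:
a(d) = 5*d (a(d) = d*5 = 5*d)
y = -72
E(z, S) = z*(S + 5*z)
s = 12583 (s = 4 - (-7)*1797 = 4 - 1*(-12579) = 4 + 12579 = 12583)
45893/11509 + s/(E(y, 70) - 1*(-9758)) = 45893/11509 + 12583/(-72*(70 + 5*(-72)) - 1*(-9758)) = 45893*(1/11509) + 12583/(-72*(70 - 360) + 9758) = 45893/11509 + 12583/(-72*(-290) + 9758) = 45893/11509 + 12583/(20880 + 9758) = 45893/11509 + 12583/30638 = 1550887481/352612742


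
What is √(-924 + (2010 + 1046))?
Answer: 2*√533 ≈ 46.174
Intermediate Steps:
√(-924 + (2010 + 1046)) = √(-924 + 3056) = √2132 = 2*√533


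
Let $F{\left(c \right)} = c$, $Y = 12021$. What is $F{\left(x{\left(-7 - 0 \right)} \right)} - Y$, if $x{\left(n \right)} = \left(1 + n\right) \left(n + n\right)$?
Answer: $-11937$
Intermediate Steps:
$x{\left(n \right)} = 2 n \left(1 + n\right)$ ($x{\left(n \right)} = \left(1 + n\right) 2 n = 2 n \left(1 + n\right)$)
$F{\left(x{\left(-7 - 0 \right)} \right)} - Y = 2 \left(-7 - 0\right) \left(1 - 7\right) - 12021 = 2 \left(-7 + 0\right) \left(1 + \left(-7 + 0\right)\right) - 12021 = 2 \left(-7\right) \left(1 - 7\right) - 12021 = 2 \left(-7\right) \left(-6\right) - 12021 = 84 - 12021 = -11937$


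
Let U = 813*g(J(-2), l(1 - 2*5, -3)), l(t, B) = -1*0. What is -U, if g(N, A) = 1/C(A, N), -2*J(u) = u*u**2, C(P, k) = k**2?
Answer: -813/16 ≈ -50.813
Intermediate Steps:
l(t, B) = 0
J(u) = -u**3/2 (J(u) = -u*u**2/2 = -u**3/2)
g(N, A) = N**(-2) (g(N, A) = 1/(N**2) = N**(-2))
U = 813/16 (U = 813/(-1/2*(-2)**3)**2 = 813/(-1/2*(-8))**2 = 813/4**2 = 813*(1/16) = 813/16 ≈ 50.813)
-U = -1*813/16 = -813/16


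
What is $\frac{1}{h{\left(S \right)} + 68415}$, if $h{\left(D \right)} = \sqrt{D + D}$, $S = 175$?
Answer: $\frac{13683}{936122375} - \frac{\sqrt{14}}{936122375} \approx 1.4613 \cdot 10^{-5}$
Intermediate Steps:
$h{\left(D \right)} = \sqrt{2} \sqrt{D}$ ($h{\left(D \right)} = \sqrt{2 D} = \sqrt{2} \sqrt{D}$)
$\frac{1}{h{\left(S \right)} + 68415} = \frac{1}{\sqrt{2} \sqrt{175} + 68415} = \frac{1}{\sqrt{2} \cdot 5 \sqrt{7} + 68415} = \frac{1}{5 \sqrt{14} + 68415} = \frac{1}{68415 + 5 \sqrt{14}}$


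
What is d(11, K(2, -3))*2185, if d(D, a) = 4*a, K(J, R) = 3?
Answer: 26220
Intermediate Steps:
d(11, K(2, -3))*2185 = (4*3)*2185 = 12*2185 = 26220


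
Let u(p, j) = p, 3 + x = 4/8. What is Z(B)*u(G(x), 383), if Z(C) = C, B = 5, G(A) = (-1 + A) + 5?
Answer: 15/2 ≈ 7.5000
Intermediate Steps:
x = -5/2 (x = -3 + 4/8 = -3 + 4*(1/8) = -3 + 1/2 = -5/2 ≈ -2.5000)
G(A) = 4 + A
Z(B)*u(G(x), 383) = 5*(4 - 5/2) = 5*(3/2) = 15/2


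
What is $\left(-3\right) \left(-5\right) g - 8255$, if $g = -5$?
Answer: $-8330$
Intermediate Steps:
$\left(-3\right) \left(-5\right) g - 8255 = \left(-3\right) \left(-5\right) \left(-5\right) - 8255 = 15 \left(-5\right) - 8255 = -75 - 8255 = -8330$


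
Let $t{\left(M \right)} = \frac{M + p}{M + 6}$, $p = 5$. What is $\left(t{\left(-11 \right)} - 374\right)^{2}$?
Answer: $\frac{3474496}{25} \approx 1.3898 \cdot 10^{5}$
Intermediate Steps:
$t{\left(M \right)} = \frac{5 + M}{6 + M}$ ($t{\left(M \right)} = \frac{M + 5}{M + 6} = \frac{5 + M}{6 + M}$)
$\left(t{\left(-11 \right)} - 374\right)^{2} = \left(\frac{5 - 11}{6 - 11} - 374\right)^{2} = \left(\frac{1}{-5} \left(-6\right) - 374\right)^{2} = \left(\left(- \frac{1}{5}\right) \left(-6\right) - 374\right)^{2} = \left(\frac{6}{5} - 374\right)^{2} = \left(- \frac{1864}{5}\right)^{2} = \frac{3474496}{25}$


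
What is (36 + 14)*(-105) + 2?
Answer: -5248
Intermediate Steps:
(36 + 14)*(-105) + 2 = 50*(-105) + 2 = -5250 + 2 = -5248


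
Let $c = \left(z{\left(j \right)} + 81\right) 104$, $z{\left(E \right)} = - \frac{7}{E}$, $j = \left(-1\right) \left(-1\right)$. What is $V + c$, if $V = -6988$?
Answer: $708$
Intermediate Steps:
$j = 1$
$c = 7696$ ($c = \left(- \frac{7}{1} + 81\right) 104 = \left(\left(-7\right) 1 + 81\right) 104 = \left(-7 + 81\right) 104 = 74 \cdot 104 = 7696$)
$V + c = -6988 + 7696 = 708$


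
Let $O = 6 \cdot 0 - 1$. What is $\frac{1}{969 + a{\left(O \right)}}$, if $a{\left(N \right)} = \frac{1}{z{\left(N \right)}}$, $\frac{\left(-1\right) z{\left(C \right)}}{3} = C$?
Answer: $\frac{3}{2908} \approx 0.0010316$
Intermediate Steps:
$z{\left(C \right)} = - 3 C$
$O = -1$ ($O = 0 - 1 = -1$)
$a{\left(N \right)} = - \frac{1}{3 N}$ ($a{\left(N \right)} = \frac{1}{\left(-3\right) N} = - \frac{1}{3 N}$)
$\frac{1}{969 + a{\left(O \right)}} = \frac{1}{969 - \frac{1}{3 \left(-1\right)}} = \frac{1}{969 - - \frac{1}{3}} = \frac{1}{969 + \frac{1}{3}} = \frac{1}{\frac{2908}{3}} = \frac{3}{2908}$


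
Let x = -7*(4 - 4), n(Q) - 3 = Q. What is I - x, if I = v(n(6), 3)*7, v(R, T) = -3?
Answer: -21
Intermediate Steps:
n(Q) = 3 + Q
x = 0 (x = -7*0 = 0)
I = -21 (I = -3*7 = -21)
I - x = -21 - 1*0 = -21 + 0 = -21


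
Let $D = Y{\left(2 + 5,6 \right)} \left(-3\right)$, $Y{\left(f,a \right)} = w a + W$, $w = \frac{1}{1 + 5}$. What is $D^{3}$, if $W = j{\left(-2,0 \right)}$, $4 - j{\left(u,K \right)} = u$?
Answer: $-9261$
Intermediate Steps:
$w = \frac{1}{6} \approx 0.16667$
$j{\left(u,K \right)} = 4 - u$
$W = 6$ ($W = 4 - -2 = 4 + 2 = 6$)
$Y{\left(f,a \right)} = 6 + \frac{a}{6}$ ($Y{\left(f,a \right)} = \frac{a}{6} + 6 = 6 + \frac{a}{6}$)
$D = -21$ ($D = \left(6 + \frac{1}{6} \cdot 6\right) \left(-3\right) = \left(6 + 1\right) \left(-3\right) = 7 \left(-3\right) = -21$)
$D^{3} = \left(-21\right)^{3} = -9261$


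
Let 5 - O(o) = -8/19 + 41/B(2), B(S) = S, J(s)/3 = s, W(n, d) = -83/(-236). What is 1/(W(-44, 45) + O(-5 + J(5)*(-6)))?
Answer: -4484/66037 ≈ -0.067901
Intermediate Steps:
W(n, d) = 83/236 (W(n, d) = -83*(-1/236) = 83/236)
J(s) = 3*s
O(o) = -573/38 (O(o) = 5 - (-8/19 + 41/2) = 5 - 1*763/38 = 5 - 763/38 = -573/38)
1/(W(-44, 45) + O(-5 + J(5)*(-6))) = 1/(83/236 - 573/38) = 1/(-66037/4484) = -4484/66037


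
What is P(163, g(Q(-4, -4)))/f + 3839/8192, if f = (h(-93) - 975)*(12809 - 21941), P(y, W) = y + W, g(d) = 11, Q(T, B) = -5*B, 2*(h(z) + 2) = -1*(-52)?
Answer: 2778445313/5928640512 ≈ 0.46865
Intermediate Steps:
h(z) = 24 (h(z) = -2 + (-1*(-52))/2 = -2 + (½)*52 = -2 + 26 = 24)
P(y, W) = W + y
f = 8684532 (f = (24 - 975)*(12809 - 21941) = -951*(-9132) = 8684532)
P(163, g(Q(-4, -4)))/f + 3839/8192 = (11 + 163)/8684532 + 3839/8192 = 174*(1/8684532) + 3839*(1/8192) = 29/1447422 + 3839/8192 = 2778445313/5928640512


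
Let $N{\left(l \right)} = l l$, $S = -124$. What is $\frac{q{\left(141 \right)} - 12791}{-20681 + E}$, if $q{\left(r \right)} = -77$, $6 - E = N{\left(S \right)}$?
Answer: $\frac{12868}{36051} \approx 0.35694$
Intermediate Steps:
$N{\left(l \right)} = l^{2}$
$E = -15370$ ($E = 6 - \left(-124\right)^{2} = 6 - 15376 = -15370$)
$\frac{q{\left(141 \right)} - 12791}{-20681 + E} = \frac{-77 - 12791}{-20681 - 15370} = - \frac{12868}{-36051} = \left(-12868\right) \left(- \frac{1}{36051}\right) = \frac{12868}{36051}$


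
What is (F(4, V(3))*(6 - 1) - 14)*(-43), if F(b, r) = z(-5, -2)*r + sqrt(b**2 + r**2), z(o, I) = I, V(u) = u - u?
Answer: -258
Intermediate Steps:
V(u) = 0
F(b, r) = sqrt(b**2 + r**2) - 2*r (F(b, r) = -2*r + sqrt(b**2 + r**2) = sqrt(b**2 + r**2) - 2*r)
(F(4, V(3))*(6 - 1) - 14)*(-43) = ((sqrt(4**2 + 0**2) - 2*0)*(6 - 1) - 14)*(-43) = ((sqrt(16 + 0) + 0)*5 - 14)*(-43) = ((sqrt(16) + 0)*5 - 14)*(-43) = ((4 + 0)*5 - 14)*(-43) = (4*5 - 14)*(-43) = (20 - 14)*(-43) = 6*(-43) = -258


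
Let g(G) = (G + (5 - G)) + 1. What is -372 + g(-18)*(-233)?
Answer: -1770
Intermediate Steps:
g(G) = 6 (g(G) = 5 + 1 = 6)
-372 + g(-18)*(-233) = -372 + 6*(-233) = -372 - 1398 = -1770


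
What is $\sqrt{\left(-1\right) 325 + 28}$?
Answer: $3 i \sqrt{33} \approx 17.234 i$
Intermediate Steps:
$\sqrt{\left(-1\right) 325 + 28} = \sqrt{-325 + 28} = \sqrt{-297} = 3 i \sqrt{33}$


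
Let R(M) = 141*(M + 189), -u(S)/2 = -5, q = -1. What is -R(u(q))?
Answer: -28059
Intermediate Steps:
u(S) = 10 (u(S) = -2*(-5) = 10)
R(M) = 26649 + 141*M (R(M) = 141*(189 + M) = 26649 + 141*M)
-R(u(q)) = -(26649 + 141*10) = -(26649 + 1410) = -1*28059 = -28059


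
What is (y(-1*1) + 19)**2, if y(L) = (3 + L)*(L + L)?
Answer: 225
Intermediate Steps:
y(L) = 2*L*(3 + L) (y(L) = (3 + L)*(2*L) = 2*L*(3 + L))
(y(-1*1) + 19)**2 = (2*(-1*1)*(3 - 1*1) + 19)**2 = (2*(-1)*(3 - 1) + 19)**2 = (2*(-1)*2 + 19)**2 = (-4 + 19)**2 = 15**2 = 225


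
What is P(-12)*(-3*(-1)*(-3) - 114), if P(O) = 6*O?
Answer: 8856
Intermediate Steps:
P(-12)*(-3*(-1)*(-3) - 114) = (6*(-12))*(-3*(-1)*(-3) - 114) = -72*(3*(-3) - 114) = -72*(-9 - 114) = -72*(-123) = 8856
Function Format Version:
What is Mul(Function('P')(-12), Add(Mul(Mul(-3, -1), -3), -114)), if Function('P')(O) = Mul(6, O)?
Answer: 8856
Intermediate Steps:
Mul(Function('P')(-12), Add(Mul(Mul(-3, -1), -3), -114)) = Mul(Mul(6, -12), Add(Mul(Mul(-3, -1), -3), -114)) = Mul(-72, Add(Mul(3, -3), -114)) = Mul(-72, Add(-9, -114)) = Mul(-72, -123) = 8856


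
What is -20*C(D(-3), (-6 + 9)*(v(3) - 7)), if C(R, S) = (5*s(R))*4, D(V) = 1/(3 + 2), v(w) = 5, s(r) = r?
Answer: -80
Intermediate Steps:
D(V) = ⅕ (D(V) = 1/5 = ⅕)
C(R, S) = 20*R (C(R, S) = (5*R)*4 = 20*R)
-20*C(D(-3), (-6 + 9)*(v(3) - 7)) = -400/5 = -20*4 = -80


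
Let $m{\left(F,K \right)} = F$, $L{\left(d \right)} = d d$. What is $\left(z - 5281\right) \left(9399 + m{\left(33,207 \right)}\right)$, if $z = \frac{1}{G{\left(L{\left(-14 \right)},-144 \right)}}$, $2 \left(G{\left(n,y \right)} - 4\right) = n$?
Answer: $- \frac{846775092}{17} \approx -4.981 \cdot 10^{7}$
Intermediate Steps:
$L{\left(d \right)} = d^{2}$
$G{\left(n,y \right)} = 4 + \frac{n}{2}$
$z = \frac{1}{102}$ ($z = \frac{1}{4 + \frac{\left(-14\right)^{2}}{2}} = \frac{1}{4 + \frac{1}{2} \cdot 196} = \frac{1}{4 + 98} = \frac{1}{102} \approx 0.0098039$)
$\left(z - 5281\right) \left(9399 + m{\left(33,207 \right)}\right) = \left(\frac{1}{102} - 5281\right) \left(9399 + 33\right) = \left(- \frac{538661}{102}\right) 9432 = - \frac{846775092}{17}$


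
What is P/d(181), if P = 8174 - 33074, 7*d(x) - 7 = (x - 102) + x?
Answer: -58100/89 ≈ -652.81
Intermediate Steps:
d(x) = -95/7 + 2*x/7 (d(x) = 1 + ((x - 102) + x)/7 = 1 + ((-102 + x) + x)/7 = 1 + (-102 + 2*x)/7 = 1 + (-102/7 + 2*x/7) = -95/7 + 2*x/7)
P = -24900
P/d(181) = -24900/(-95/7 + (2/7)*181) = -24900/(-95/7 + 362/7) = -24900/267/7 = -24900*7/267 = -58100/89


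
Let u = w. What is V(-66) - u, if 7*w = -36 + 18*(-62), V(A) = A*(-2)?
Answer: 2076/7 ≈ 296.57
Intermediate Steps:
V(A) = -2*A
w = -1152/7 (w = (-36 + 18*(-62))/7 = (-36 - 1116)/7 = (⅐)*(-1152) = -1152/7 ≈ -164.57)
u = -1152/7 ≈ -164.57
V(-66) - u = -2*(-66) - 1*(-1152/7) = 132 + 1152/7 = 2076/7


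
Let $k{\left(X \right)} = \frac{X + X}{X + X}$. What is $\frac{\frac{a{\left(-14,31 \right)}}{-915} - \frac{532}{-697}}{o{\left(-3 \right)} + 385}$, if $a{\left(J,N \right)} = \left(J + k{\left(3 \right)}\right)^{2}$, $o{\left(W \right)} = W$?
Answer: $\frac{368987}{243622410} \approx 0.0015146$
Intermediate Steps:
$k{\left(X \right)} = 1$ ($k{\left(X \right)} = \frac{2 X}{2 X} = 2 X \frac{1}{2 X} = 1$)
$a{\left(J,N \right)} = \left(1 + J\right)^{2}$ ($a{\left(J,N \right)} = \left(J + 1\right)^{2} = \left(1 + J\right)^{2}$)
$\frac{\frac{a{\left(-14,31 \right)}}{-915} - \frac{532}{-697}}{o{\left(-3 \right)} + 385} = \frac{\frac{\left(1 - 14\right)^{2}}{-915} - \frac{532}{-697}}{-3 + 385} = \frac{\left(-13\right)^{2} \left(- \frac{1}{915}\right) - - \frac{532}{697}}{382} = \left(169 \left(- \frac{1}{915}\right) + \frac{532}{697}\right) \frac{1}{382} = \left(- \frac{169}{915} + \frac{532}{697}\right) \frac{1}{382} = \frac{368987}{637755} \cdot \frac{1}{382} = \frac{368987}{243622410}$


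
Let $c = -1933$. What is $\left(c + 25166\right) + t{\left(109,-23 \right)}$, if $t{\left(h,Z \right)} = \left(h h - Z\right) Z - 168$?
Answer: $-250727$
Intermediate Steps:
$t{\left(h,Z \right)} = -168 + Z \left(h^{2} - Z\right)$ ($t{\left(h,Z \right)} = \left(h^{2} - Z\right) Z - 168 = Z \left(h^{2} - Z\right) - 168 = -168 + Z \left(h^{2} - Z\right)$)
$\left(c + 25166\right) + t{\left(109,-23 \right)} = \left(-1933 + 25166\right) - \left(697 + 273263\right) = 23233 - 273960 = -250727$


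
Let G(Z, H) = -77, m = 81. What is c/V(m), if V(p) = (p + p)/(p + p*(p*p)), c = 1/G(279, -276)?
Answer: -3281/77 ≈ -42.610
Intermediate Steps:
c = -1/77 (c = 1/(-77) = -1/77 ≈ -0.012987)
V(p) = 2*p/(p + p³) (V(p) = (2*p)/(p + p*p²) = (2*p)/(p + p³) = 2*p/(p + p³))
c/V(m) = -1/(77*(2/(1 + 81²))) = -1/(77*(2/(1 + 6561))) = -1/(77*(2/6562)) = -1/(77*(2*(1/6562))) = -1/(77*1/3281) = -1/77*3281 = -3281/77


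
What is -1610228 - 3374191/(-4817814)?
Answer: -7757775627401/4817814 ≈ -1.6102e+6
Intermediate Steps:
-1610228 - 3374191/(-4817814) = -1610228 - 3374191*(-1/4817814) = -1610228 + 3374191/4817814 = -7757775627401/4817814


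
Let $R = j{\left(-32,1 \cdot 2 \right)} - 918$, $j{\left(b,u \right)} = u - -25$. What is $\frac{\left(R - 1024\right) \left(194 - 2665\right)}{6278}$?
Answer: $\frac{4731965}{6278} \approx 753.74$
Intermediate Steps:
$j{\left(b,u \right)} = 25 + u$ ($j{\left(b,u \right)} = u + 25 = 25 + u$)
$R = -891$ ($R = \left(25 + 1 \cdot 2\right) - 918 = \left(25 + 2\right) - 918 = 27 - 918 = -891$)
$\frac{\left(R - 1024\right) \left(194 - 2665\right)}{6278} = \frac{\left(-891 - 1024\right) \left(194 - 2665\right)}{6278} = \left(-1915\right) \left(-2471\right) \frac{1}{6278} = 4731965 \cdot \frac{1}{6278} = \frac{4731965}{6278}$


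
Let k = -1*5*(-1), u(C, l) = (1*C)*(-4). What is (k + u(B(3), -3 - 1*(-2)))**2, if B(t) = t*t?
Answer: 961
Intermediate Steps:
B(t) = t**2
u(C, l) = -4*C (u(C, l) = C*(-4) = -4*C)
k = 5 (k = -5*(-1) = 5)
(k + u(B(3), -3 - 1*(-2)))**2 = (5 - 4*3**2)**2 = (5 - 4*9)**2 = (5 - 36)**2 = (-31)**2 = 961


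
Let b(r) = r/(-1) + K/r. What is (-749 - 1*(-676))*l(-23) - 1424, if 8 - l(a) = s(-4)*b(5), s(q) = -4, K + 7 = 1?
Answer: -988/5 ≈ -197.60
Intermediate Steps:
K = -6 (K = -7 + 1 = -6)
b(r) = -r - 6/r (b(r) = r/(-1) - 6/r = r*(-1) - 6/r = -r - 6/r)
l(a) = -84/5 (l(a) = 8 - (-4)*(-1*5 - 6/5) = 8 - (-4)*(-5 - 6*1/5) = 8 - (-4)*(-5 - 6/5) = 8 - (-4)*(-31)/5 = 8 - 1*124/5 = 8 - 124/5 = -84/5)
(-749 - 1*(-676))*l(-23) - 1424 = (-749 - 1*(-676))*(-84/5) - 1424 = (-749 + 676)*(-84/5) - 1424 = -73*(-84/5) - 1424 = 6132/5 - 1424 = -988/5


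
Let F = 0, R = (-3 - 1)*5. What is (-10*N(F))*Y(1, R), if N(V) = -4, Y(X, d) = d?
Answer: -800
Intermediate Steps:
R = -20 (R = -4*5 = -20)
(-10*N(F))*Y(1, R) = -10*(-4)*(-20) = 40*(-20) = -800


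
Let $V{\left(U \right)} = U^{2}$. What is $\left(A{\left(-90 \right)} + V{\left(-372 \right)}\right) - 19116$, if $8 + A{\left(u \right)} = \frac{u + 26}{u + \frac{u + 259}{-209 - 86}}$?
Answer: $\frac{3186526820}{26719} \approx 1.1926 \cdot 10^{5}$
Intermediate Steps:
$A{\left(u \right)} = -8 + \frac{26 + u}{- \frac{259}{295} + \frac{294 u}{295}}$ ($A{\left(u \right)} = -8 + \frac{u + 26}{u + \frac{u + 259}{-209 - 86}} = -8 + \frac{26 + u}{u + \frac{259 + u}{-295}} = -8 + \frac{26 + u}{u + \left(259 + u\right) \left(- \frac{1}{295}\right)} = -8 + \frac{26 + u}{u - \left(\frac{259}{295} + \frac{u}{295}\right)} = -8 + \frac{26 + u}{- \frac{259}{295} + \frac{294 u}{295}}$)
$\left(A{\left(-90 \right)} + V{\left(-372 \right)}\right) - 19116 = \left(\frac{9742 - -185130}{7 \left(-37 + 42 \left(-90\right)\right)} + \left(-372\right)^{2}\right) - 19116 = \left(\frac{9742 + 185130}{7 \left(-37 - 3780\right)} + 138384\right) - 19116 = \left(\frac{1}{7} \frac{1}{-3817} \cdot 194872 + 138384\right) - 19116 = \left(\frac{1}{7} \left(- \frac{1}{3817}\right) 194872 + 138384\right) - 19116 = \left(- \frac{194872}{26719} + 138384\right) - 19116 = \frac{3697287224}{26719} - 19116 = \frac{3186526820}{26719}$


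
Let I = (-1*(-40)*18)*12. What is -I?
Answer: -8640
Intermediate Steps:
I = 8640 (I = (40*18)*12 = 720*12 = 8640)
-I = -1*8640 = -8640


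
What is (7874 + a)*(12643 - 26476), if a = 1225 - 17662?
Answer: 118451979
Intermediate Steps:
a = -16437
(7874 + a)*(12643 - 26476) = (7874 - 16437)*(12643 - 26476) = -8563*(-13833) = 118451979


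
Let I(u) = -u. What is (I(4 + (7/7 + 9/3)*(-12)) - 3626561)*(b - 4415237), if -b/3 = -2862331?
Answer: -15128944053852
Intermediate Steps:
b = 8586993 (b = -3*(-2862331) = 8586993)
(I(4 + (7/7 + 9/3)*(-12)) - 3626561)*(b - 4415237) = (-(4 + (7/7 + 9/3)*(-12)) - 3626561)*(8586993 - 4415237) = (-(4 + (7*(⅐) + 9*(⅓))*(-12)) - 3626561)*4171756 = (-(4 + (1 + 3)*(-12)) - 3626561)*4171756 = (-(4 + 4*(-12)) - 3626561)*4171756 = (-(4 - 48) - 3626561)*4171756 = (-1*(-44) - 3626561)*4171756 = (44 - 3626561)*4171756 = -3626517*4171756 = -15128944053852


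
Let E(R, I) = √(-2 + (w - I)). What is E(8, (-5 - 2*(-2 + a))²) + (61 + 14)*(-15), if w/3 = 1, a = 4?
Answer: -1125 + 4*I*√5 ≈ -1125.0 + 8.9443*I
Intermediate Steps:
w = 3 (w = 3*1 = 3)
E(R, I) = √(1 - I) (E(R, I) = √(-2 + (3 - I)) = √(1 - I))
E(8, (-5 - 2*(-2 + a))²) + (61 + 14)*(-15) = √(1 - (-5 - 2*(-2 + 4))²) + (61 + 14)*(-15) = √(1 - (-5 - 2*2)²) + 75*(-15) = √(1 - (-5 - 4)²) - 1125 = √(1 - 1*(-9)²) - 1125 = √(1 - 1*81) - 1125 = √(1 - 81) - 1125 = √(-80) - 1125 = 4*I*√5 - 1125 = -1125 + 4*I*√5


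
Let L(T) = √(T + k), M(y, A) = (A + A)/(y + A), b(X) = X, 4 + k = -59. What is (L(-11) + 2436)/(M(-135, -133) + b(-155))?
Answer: -108808/6879 - 134*I*√74/20637 ≈ -15.817 - 0.055857*I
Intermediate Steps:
k = -63 (k = -4 - 59 = -63)
M(y, A) = 2*A/(A + y) (M(y, A) = (2*A)/(A + y) = 2*A/(A + y))
L(T) = √(-63 + T) (L(T) = √(T - 63) = √(-63 + T))
(L(-11) + 2436)/(M(-135, -133) + b(-155)) = (√(-63 - 11) + 2436)/(2*(-133)/(-133 - 135) - 155) = (√(-74) + 2436)/(2*(-133)/(-268) - 155) = (I*√74 + 2436)/(2*(-133)*(-1/268) - 155) = (2436 + I*√74)/(133/134 - 155) = (2436 + I*√74)/(-20637/134) = (2436 + I*√74)*(-134/20637) = -108808/6879 - 134*I*√74/20637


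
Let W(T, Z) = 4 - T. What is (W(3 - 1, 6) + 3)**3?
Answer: 125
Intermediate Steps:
(W(3 - 1, 6) + 3)**3 = ((4 - (3 - 1)) + 3)**3 = ((4 - 1*2) + 3)**3 = ((4 - 2) + 3)**3 = (2 + 3)**3 = 5**3 = 125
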